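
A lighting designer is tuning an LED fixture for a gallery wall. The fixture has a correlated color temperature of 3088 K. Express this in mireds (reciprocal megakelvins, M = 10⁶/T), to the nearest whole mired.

M = 10⁶ / 3088 = 323.834 → 324 mireds.

324 mireds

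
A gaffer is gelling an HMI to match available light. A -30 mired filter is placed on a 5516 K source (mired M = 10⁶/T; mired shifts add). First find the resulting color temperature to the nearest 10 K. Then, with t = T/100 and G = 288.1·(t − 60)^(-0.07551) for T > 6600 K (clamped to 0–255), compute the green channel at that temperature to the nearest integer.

M_in = 10⁶/5516 = 181.29; M_out = 181.29 + (-30) = 151.29.
T_out = 10⁶/151.29 = 6609.8 K → 6610 K; t = 66.1.
G = 288.1·(66.1 − 60)^(-0.07551) = 288.1·6.1^(-0.07551) = 288.1·0.87237 = 251.329.
Rounded: 251.

251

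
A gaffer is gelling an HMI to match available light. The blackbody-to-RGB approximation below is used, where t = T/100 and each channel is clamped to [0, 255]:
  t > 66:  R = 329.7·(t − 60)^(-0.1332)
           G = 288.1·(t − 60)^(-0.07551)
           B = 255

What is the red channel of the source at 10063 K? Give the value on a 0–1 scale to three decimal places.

t = 10063/100 = 100.63; the t > 66 branch applies.
R = 329.7·(100.63 − 60)^(-0.1332) = 329.7·40.63^(-0.1332) = 329.7·0.61052 = 201.289.
On a 0–1 scale: 201.289/255 = 0.7894 → 0.789.

0.789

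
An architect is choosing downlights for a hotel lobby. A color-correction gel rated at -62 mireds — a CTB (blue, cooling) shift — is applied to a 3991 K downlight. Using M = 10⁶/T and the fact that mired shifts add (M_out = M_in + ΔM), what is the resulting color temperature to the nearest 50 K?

5300 K

M_in = 10⁶/3991 = 250.56 mireds.
M_out = 250.56 + (-62) = 188.56 mireds.
T_out = 10⁶/188.56 = 5303.2 K → 5300 K.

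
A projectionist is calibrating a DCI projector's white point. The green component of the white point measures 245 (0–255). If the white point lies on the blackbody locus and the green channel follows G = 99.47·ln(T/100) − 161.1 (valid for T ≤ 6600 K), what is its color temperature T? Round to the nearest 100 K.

5900 K

ln t = (245 + 161.1) / 99.47 = 4.0826.
t = e^4.0826 = 59.302.
T = 100·t = 5930 K → 5900 K to the nearest 100 K.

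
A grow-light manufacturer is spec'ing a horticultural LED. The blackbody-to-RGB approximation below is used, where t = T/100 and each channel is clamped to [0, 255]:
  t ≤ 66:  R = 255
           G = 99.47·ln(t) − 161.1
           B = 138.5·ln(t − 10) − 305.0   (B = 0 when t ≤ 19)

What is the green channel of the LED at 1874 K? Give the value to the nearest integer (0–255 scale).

130

t = 1874/100 = 18.74; the t ≤ 66 branch applies.
G = 99.47·ln 18.74 − 161.1 = 99.47·2.9307 − 161.1 = 130.413.
Rounded: 130.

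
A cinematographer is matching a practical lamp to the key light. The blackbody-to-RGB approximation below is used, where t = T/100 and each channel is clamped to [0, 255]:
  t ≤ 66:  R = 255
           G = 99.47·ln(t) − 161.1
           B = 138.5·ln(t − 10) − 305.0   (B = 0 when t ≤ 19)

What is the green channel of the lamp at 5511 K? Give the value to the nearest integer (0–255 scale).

238

t = 5511/100 = 55.11; the t ≤ 66 branch applies.
G = 99.47·ln 55.11 − 161.1 = 99.47·4.0093 − 161.1 = 237.708.
Rounded: 238.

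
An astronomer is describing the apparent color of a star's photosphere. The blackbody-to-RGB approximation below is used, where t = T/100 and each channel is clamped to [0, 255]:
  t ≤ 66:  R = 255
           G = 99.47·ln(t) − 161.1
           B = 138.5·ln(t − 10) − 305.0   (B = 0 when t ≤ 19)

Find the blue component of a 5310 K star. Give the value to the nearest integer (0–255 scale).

216

t = 5310/100 = 53.1; the t ≤ 66 branch applies.
B = 138.5·ln(53.1 − 10) − 305.0 = 138.5·ln 43.1 − 305.0 = 138.5·3.7635 − 305.0 = 216.248.
Rounded: 216.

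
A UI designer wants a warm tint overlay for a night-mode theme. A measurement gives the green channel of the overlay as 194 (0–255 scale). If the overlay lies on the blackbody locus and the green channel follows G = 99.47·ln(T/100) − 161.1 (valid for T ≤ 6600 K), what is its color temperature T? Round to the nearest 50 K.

ln t = (194 + 161.1) / 99.47 = 3.5699.
t = e^3.5699 = 35.514.
T = 100·t = 3551 K → 3550 K to the nearest 50 K.

3550 K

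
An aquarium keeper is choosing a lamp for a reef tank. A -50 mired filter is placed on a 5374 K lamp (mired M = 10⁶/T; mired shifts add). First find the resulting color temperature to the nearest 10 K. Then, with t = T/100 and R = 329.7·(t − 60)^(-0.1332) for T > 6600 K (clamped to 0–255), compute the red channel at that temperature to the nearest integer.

233

M_in = 10⁶/5374 = 186.08; M_out = 186.08 + (-50) = 136.08.
T_out = 10⁶/136.08 = 7348.6 K → 7350 K; t = 73.5.
R = 329.7·(73.5 − 60)^(-0.1332) = 329.7·13.5^(-0.1332) = 329.7·0.70703 = 233.109.
Rounded: 233.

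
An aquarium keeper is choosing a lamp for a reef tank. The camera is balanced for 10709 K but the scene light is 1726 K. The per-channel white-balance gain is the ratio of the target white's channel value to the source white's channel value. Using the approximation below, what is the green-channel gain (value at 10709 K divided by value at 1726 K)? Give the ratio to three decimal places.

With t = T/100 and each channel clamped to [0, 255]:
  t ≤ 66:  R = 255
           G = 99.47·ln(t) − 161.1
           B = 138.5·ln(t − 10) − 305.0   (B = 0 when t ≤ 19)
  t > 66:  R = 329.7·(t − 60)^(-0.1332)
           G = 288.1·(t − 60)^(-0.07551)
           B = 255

1.762

At 1726 K (t = 17.26):
  G = 99.47·ln 17.26 − 161.1 = 99.47·2.8484 − 161.1 = 122.230.
At 10709 K (t = 107.09):
  G = 288.1·(107.09 − 60)^(-0.07551) = 288.1·47.09^(-0.07551) = 288.1·0.74761 = 215.387.
Gain = 215.387 / 122.230 = 1.7622 → 1.762.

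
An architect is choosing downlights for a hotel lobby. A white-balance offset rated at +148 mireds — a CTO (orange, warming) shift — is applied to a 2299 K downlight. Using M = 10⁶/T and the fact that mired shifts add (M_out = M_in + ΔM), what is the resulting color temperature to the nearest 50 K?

M_in = 10⁶/2299 = 434.97 mireds.
M_out = 434.97 + (+148) = 582.97 mireds.
T_out = 10⁶/582.97 = 1715.3 K → 1700 K.

1700 K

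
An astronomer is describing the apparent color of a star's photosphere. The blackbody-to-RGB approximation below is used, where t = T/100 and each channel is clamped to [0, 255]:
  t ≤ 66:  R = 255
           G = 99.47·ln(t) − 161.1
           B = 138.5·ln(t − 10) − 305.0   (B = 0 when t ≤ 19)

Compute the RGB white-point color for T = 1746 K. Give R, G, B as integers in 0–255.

R=255, G=123, B=0

t = 1746/100 = 17.46; the t ≤ 66 branch applies.
R = 255 by definition for t ≤ 66.
G = 99.47·ln 17.46 − 161.1 = 99.47·2.8599 − 161.1 = 123.376.
t = 17.46 ≤ 19, so B = 0.
Rounded: (255, 123, 0).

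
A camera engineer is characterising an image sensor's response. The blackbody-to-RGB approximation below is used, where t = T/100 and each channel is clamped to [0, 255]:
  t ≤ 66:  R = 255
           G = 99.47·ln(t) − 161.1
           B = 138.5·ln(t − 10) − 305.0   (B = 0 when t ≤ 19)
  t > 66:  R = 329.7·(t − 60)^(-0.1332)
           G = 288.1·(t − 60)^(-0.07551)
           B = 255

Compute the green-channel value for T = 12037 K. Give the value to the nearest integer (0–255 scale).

211

t = 12037/100 = 120.37; the t > 66 branch applies.
G = 288.1·(120.37 − 60)^(-0.07551) = 288.1·60.37^(-0.07551) = 288.1·0.73372 = 211.385.
Rounded: 211.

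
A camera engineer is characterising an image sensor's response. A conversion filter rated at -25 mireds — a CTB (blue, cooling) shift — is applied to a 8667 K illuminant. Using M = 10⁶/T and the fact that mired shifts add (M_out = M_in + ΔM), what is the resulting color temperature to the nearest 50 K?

11050 K

M_in = 10⁶/8667 = 115.38 mireds.
M_out = 115.38 + (-25) = 90.38 mireds.
T_out = 10⁶/90.38 = 11064.4 K → 11050 K.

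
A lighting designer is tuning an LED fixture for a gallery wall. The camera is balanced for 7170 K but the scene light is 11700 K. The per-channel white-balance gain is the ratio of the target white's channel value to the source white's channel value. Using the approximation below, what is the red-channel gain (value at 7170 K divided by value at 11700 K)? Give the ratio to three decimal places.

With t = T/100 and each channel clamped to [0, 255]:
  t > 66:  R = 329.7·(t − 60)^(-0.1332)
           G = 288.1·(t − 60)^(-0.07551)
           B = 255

1.235

At 11700 K (t = 117):
  R = 329.7·(117 − 60)^(-0.1332) = 329.7·57^(-0.1332) = 329.7·0.58360 = 192.414.
At 7170 K (t = 71.7):
  R = 329.7·(71.7 − 60)^(-0.1332) = 329.7·11.7^(-0.1332) = 329.7·0.72064 = 237.595.
Gain = 237.595 / 192.414 = 1.2348 → 1.235.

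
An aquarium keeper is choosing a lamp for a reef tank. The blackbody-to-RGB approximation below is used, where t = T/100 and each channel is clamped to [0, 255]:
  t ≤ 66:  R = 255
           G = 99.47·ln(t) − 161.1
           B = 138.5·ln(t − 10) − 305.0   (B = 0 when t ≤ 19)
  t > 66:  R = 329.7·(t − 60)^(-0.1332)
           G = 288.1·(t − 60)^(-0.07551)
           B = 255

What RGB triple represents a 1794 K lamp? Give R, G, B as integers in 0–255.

t = 1794/100 = 17.94; the t ≤ 66 branch applies.
R = 255 by definition for t ≤ 66.
G = 99.47·ln 17.94 − 161.1 = 99.47·2.8870 − 161.1 = 126.073.
t = 17.94 ≤ 19, so B = 0.
Rounded: (255, 126, 0).

R=255, G=126, B=0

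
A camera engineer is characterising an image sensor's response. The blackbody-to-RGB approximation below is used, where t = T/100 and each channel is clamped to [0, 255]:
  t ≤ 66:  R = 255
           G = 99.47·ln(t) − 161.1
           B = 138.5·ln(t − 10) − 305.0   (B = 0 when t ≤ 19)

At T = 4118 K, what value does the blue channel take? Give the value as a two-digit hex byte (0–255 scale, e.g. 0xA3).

t = 4118/100 = 41.18; the t ≤ 66 branch applies.
B = 138.5·ln(41.18 − 10) − 305.0 = 138.5·ln 31.18 − 305.0 = 138.5·3.4398 − 305.0 = 171.409.
Rounded: 171; in hex, 0xAB.

0xAB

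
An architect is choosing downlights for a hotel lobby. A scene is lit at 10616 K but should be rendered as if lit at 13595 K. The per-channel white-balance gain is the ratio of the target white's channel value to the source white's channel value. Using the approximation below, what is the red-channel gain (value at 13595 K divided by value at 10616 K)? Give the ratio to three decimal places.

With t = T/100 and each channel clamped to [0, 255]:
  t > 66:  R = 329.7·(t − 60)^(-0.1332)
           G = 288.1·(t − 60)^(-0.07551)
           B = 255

At 10616 K (t = 106.16):
  R = 329.7·(106.16 − 60)^(-0.1332) = 329.7·46.16^(-0.1332) = 329.7·0.60023 = 197.897.
At 13595 K (t = 135.95):
  R = 329.7·(135.95 − 60)^(-0.1332) = 329.7·75.95^(-0.1332) = 329.7·0.56171 = 185.196.
Gain = 185.196 / 197.897 = 0.9358 → 0.936.

0.936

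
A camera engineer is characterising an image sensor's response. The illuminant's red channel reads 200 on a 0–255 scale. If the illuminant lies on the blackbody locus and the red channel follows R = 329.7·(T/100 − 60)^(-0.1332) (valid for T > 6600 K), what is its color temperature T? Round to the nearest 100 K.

(t − 60)^(-0.1332) = 200/329.7 = 0.60661.
t − 60 = 0.60661^(1/-0.1332) = 0.60661^(-7.508) = 42.638, so t = 102.638.
T = 100·t = 10264 K → 10300 K to the nearest 100 K.

10300 K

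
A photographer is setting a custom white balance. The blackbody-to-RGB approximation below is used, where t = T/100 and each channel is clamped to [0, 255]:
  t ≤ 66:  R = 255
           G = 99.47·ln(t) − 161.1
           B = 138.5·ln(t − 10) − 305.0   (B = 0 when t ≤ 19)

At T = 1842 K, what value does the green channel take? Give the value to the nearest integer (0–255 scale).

t = 1842/100 = 18.42; the t ≤ 66 branch applies.
G = 99.47·ln 18.42 − 161.1 = 99.47·2.9134 − 161.1 = 128.700.
Rounded: 129.

129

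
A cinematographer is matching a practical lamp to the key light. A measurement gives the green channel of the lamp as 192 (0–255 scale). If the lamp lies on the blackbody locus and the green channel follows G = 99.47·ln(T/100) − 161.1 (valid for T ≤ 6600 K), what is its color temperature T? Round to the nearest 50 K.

3500 K

ln t = (192 + 161.1) / 99.47 = 3.5498.
t = e^3.5498 = 34.807.
T = 100·t = 3481 K → 3500 K to the nearest 50 K.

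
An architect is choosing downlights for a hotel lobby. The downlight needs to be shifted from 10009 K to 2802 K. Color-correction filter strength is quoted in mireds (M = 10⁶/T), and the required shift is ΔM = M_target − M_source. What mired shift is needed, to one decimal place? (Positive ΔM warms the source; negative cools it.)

M_source = 10⁶/10009 = 99.910; M_target = 10⁶/2802 = 356.888.
ΔM = 356.888 − 99.910 = 256.978 → +257.0 mireds, a warming shift.

+257.0 mireds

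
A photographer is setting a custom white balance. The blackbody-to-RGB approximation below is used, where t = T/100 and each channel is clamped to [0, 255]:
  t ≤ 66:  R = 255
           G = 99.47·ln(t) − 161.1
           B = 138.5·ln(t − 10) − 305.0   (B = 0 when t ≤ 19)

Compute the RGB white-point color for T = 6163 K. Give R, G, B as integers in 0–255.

t = 6163/100 = 61.63; the t ≤ 66 branch applies.
R = 255 by definition for t ≤ 66.
G = 99.47·ln 61.63 − 161.1 = 99.47·4.1211 − 161.1 = 248.831.
B = 138.5·ln(61.63 − 10) − 305.0 = 138.5·ln 51.63 − 305.0 = 138.5·3.9441 − 305.0 = 241.258.
Rounded: (255, 249, 241).

R=255, G=249, B=241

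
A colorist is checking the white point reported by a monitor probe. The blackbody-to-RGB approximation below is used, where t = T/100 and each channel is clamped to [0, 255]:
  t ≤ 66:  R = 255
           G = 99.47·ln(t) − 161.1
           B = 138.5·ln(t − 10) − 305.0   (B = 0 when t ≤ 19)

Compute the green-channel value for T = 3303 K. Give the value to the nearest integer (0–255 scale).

187

t = 3303/100 = 33.03; the t ≤ 66 branch applies.
G = 99.47·ln 33.03 − 161.1 = 99.47·3.4974 − 161.1 = 186.788.
Rounded: 187.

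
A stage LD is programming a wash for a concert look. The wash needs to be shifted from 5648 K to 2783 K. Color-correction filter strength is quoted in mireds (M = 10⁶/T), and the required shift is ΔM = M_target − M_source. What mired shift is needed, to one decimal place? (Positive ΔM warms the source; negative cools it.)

+182.3 mireds

M_source = 10⁶/5648 = 177.054; M_target = 10⁶/2783 = 359.324.
ΔM = 359.324 − 177.054 = 182.271 → +182.3 mireds, a warming shift.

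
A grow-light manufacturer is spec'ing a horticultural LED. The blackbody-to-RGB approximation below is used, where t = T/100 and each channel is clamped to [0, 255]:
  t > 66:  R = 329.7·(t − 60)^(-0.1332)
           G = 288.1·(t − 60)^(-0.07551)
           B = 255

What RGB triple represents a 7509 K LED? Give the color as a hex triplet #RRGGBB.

#E6EBFF

t = 7509/100 = 75.09; the t > 66 branch applies.
R = 329.7·(75.09 − 60)^(-0.1332) = 329.7·15.09^(-0.1332) = 329.7·0.69662 = 229.677.
G = 288.1·(75.09 − 60)^(-0.07551) = 288.1·15.09^(-0.07551) = 288.1·0.81470 = 234.715.
B = 255 by definition for t > 66.
Rounded: (230, 235, 255).
In hex: #E6EBFF.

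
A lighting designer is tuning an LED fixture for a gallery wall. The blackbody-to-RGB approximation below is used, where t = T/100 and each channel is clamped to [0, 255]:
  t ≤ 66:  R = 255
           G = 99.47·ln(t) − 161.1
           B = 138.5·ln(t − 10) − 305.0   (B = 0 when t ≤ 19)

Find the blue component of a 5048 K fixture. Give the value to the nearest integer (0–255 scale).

208

t = 5048/100 = 50.48; the t ≤ 66 branch applies.
B = 138.5·ln(50.48 − 10) − 305.0 = 138.5·ln 40.48 − 305.0 = 138.5·3.7008 − 305.0 = 207.562.
Rounded: 208.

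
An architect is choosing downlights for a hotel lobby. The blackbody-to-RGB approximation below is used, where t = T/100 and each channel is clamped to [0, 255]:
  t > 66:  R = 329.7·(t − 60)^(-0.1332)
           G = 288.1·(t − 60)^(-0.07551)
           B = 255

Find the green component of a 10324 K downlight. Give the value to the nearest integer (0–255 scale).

217

t = 10324/100 = 103.24; the t > 66 branch applies.
G = 288.1·(103.24 − 60)^(-0.07551) = 288.1·43.24^(-0.07551) = 288.1·0.75244 = 216.779.
Rounded: 217.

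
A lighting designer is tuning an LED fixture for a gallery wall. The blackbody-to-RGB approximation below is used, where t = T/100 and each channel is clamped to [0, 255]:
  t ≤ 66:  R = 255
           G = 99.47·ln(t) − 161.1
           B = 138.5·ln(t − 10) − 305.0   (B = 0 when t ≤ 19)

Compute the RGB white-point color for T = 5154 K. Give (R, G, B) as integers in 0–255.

t = 5154/100 = 51.54; the t ≤ 66 branch applies.
R = 255 by definition for t ≤ 66.
G = 99.47·ln 51.54 − 161.1 = 99.47·3.9424 − 161.1 = 231.046.
B = 138.5·ln(51.54 − 10) − 305.0 = 138.5·ln 41.54 − 305.0 = 138.5·3.7267 − 305.0 = 211.142.
Rounded: (255, 231, 211).

(255, 231, 211)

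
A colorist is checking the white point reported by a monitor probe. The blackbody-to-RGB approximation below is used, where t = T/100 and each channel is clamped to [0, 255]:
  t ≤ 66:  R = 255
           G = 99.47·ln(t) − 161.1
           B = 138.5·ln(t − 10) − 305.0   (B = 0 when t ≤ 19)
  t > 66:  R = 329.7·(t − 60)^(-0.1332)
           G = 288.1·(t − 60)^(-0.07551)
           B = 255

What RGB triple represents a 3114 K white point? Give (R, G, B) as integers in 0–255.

(255, 181, 118)

t = 3114/100 = 31.14; the t ≤ 66 branch applies.
R = 255 by definition for t ≤ 66.
G = 99.47·ln 31.14 − 161.1 = 99.47·3.4385 − 161.1 = 180.927.
B = 138.5·ln(31.14 − 10) − 305.0 = 138.5·ln 21.14 − 305.0 = 138.5·3.0512 − 305.0 = 117.587.
Rounded: (255, 181, 118).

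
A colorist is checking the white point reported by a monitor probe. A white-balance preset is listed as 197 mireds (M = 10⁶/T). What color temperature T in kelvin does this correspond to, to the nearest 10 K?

5080 K

T = 10⁶ / 197 = 5076.14 K → 5080 K.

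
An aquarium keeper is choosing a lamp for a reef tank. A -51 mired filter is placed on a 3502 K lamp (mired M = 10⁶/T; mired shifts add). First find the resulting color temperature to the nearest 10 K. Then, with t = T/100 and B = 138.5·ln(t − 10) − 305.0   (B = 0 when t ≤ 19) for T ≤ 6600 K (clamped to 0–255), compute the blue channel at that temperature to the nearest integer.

M_in = 10⁶/3502 = 285.55; M_out = 285.55 + (-51) = 234.55.
T_out = 10⁶/234.55 = 4263.5 K → 4260 K; t = 42.6.
B = 138.5·ln(42.6 − 10) − 305.0 = 138.5·ln 32.6 − 305.0 = 138.5·3.4843 − 305.0 = 177.577.
Rounded: 178.

178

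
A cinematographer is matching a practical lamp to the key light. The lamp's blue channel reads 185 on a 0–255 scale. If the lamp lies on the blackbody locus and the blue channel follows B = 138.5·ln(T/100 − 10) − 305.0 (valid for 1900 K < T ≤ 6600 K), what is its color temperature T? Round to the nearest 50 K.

4450 K

ln(t − 10) = (185 + 305.0) / 138.5 = 3.5379.
t − 10 = e^3.5379 = 34.395, so t = 44.395.
T = 100·t = 4439 K → 4450 K to the nearest 50 K.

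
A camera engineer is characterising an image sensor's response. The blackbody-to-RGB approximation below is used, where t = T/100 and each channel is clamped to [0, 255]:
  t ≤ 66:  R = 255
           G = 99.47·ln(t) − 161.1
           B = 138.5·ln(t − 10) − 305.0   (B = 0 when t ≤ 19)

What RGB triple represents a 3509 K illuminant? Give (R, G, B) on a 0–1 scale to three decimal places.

(1.000, 0.756, 0.554)

t = 3509/100 = 35.09; the t ≤ 66 branch applies.
R = 255 by definition for t ≤ 66.
G = 99.47·ln 35.09 − 161.1 = 99.47·3.5579 − 161.1 = 192.806.
B = 138.5·ln(35.09 − 10) − 305.0 = 138.5·ln 25.09 − 305.0 = 138.5·3.2225 − 305.0 = 141.312.
Dividing each by 255: (1.0000, 0.7561, 0.5542) → (1.000, 0.756, 0.554).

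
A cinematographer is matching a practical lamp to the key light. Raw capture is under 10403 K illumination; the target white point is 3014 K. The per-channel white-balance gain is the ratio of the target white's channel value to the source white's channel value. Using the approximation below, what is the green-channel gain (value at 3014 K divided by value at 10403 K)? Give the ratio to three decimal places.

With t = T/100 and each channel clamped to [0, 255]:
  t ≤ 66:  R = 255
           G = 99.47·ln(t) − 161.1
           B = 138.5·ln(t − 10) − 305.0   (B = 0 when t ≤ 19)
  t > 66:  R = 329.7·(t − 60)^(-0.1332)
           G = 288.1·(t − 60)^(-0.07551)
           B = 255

At 10403 K (t = 104.03):
  G = 288.1·(104.03 − 60)^(-0.07551) = 288.1·44.03^(-0.07551) = 288.1·0.75142 = 216.483.
At 3014 K (t = 30.14):
  G = 99.47·ln 30.14 − 161.1 = 99.47·3.4059 − 161.1 = 177.680.
Gain = 177.680 / 216.483 = 0.8208 → 0.821.

0.821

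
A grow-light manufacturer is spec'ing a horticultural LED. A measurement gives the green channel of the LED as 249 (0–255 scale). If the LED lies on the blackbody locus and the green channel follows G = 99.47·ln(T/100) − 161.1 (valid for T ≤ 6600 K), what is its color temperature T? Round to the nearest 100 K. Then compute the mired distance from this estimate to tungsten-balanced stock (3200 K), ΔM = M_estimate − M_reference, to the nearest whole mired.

ln t = (249 + 161.1) / 99.47 = 4.1229.
t = e^4.1229 = 61.735.
T = 100·t = 6174 K → 6200 K to the nearest 100 K.
M_estimate = 10⁶/6200 = 161.29; M_reference = 10⁶/3200 = 312.50.
ΔM = 161.29 − 312.50 = -151.21 → -151 mireds.

-151 mireds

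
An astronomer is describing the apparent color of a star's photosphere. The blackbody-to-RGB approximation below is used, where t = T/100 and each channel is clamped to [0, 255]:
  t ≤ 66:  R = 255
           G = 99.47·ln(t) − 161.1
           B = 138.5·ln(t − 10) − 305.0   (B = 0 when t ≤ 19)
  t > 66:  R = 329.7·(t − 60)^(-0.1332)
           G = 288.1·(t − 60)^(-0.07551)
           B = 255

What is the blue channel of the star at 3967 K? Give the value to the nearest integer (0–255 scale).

t = 3967/100 = 39.67; the t ≤ 66 branch applies.
B = 138.5·ln(39.67 − 10) − 305.0 = 138.5·ln 29.67 − 305.0 = 138.5·3.3901 − 305.0 = 164.534.
Rounded: 165.

165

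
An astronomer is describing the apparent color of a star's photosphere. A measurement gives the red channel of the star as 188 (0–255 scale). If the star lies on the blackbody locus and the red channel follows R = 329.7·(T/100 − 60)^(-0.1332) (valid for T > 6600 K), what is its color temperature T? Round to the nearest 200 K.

(t − 60)^(-0.1332) = 188/329.7 = 0.57022.
t − 60 = 0.57022^(1/-0.1332) = 0.57022^(-7.508) = 67.848, so t = 127.848.
T = 100·t = 12785 K → 12800 K to the nearest 200 K.

12800 K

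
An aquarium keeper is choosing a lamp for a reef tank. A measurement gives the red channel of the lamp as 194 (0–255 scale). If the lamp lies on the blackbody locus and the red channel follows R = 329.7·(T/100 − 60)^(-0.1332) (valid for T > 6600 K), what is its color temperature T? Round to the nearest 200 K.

11400 K

(t − 60)^(-0.1332) = 194/329.7 = 0.58841.
t − 60 = 0.58841^(1/-0.1332) = 0.58841^(-7.508) = 53.593, so t = 113.593.
T = 100·t = 11359 K → 11400 K to the nearest 200 K.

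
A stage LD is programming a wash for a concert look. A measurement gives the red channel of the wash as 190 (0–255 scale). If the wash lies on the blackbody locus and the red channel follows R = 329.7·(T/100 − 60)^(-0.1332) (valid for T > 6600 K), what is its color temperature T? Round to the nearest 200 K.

(t − 60)^(-0.1332) = 190/329.7 = 0.57628.
t − 60 = 0.57628^(1/-0.1332) = 0.57628^(-7.508) = 62.667, so t = 122.667.
T = 100·t = 12267 K → 12200 K to the nearest 200 K.

12200 K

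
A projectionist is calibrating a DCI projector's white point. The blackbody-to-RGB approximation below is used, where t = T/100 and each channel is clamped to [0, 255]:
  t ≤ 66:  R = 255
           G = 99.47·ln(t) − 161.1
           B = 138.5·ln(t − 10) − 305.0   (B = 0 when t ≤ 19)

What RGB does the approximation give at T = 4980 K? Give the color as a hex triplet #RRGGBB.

t = 4980/100 = 49.8; the t ≤ 66 branch applies.
R = 255 by definition for t ≤ 66.
G = 99.47·ln 49.8 − 161.1 = 99.47·3.9080 − 161.1 = 227.630.
B = 138.5·ln(49.8 − 10) − 305.0 = 138.5·ln 39.8 − 305.0 = 138.5·3.6839 − 305.0 = 205.216.
Rounded: (255, 228, 205).
In hex: #FFE4CD.

#FFE4CD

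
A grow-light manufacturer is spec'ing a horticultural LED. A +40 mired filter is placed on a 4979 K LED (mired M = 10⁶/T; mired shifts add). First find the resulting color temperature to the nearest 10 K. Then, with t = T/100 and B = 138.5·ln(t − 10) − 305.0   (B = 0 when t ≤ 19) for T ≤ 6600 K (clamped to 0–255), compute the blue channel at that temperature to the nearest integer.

M_in = 10⁶/4979 = 200.84; M_out = 200.84 + (+40) = 240.84.
T_out = 10⁶/240.84 = 4152.1 K → 4150 K; t = 41.5.
B = 138.5·ln(41.5 − 10) − 305.0 = 138.5·ln 31.5 − 305.0 = 138.5·3.4500 − 305.0 = 172.823.
Rounded: 173.

173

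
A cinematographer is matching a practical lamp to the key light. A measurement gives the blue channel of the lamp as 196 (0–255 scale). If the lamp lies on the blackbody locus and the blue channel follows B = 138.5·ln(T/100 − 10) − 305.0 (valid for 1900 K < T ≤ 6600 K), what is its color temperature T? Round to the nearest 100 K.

ln(t − 10) = (196 + 305.0) / 138.5 = 3.6173.
t − 10 = e^3.6173 = 37.238, so t = 47.238.
T = 100·t = 4724 K → 4700 K to the nearest 100 K.

4700 K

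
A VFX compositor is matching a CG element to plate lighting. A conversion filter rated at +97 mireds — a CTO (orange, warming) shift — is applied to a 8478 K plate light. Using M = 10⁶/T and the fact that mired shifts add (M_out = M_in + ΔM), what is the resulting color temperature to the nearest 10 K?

4650 K

M_in = 10⁶/8478 = 117.95 mireds.
M_out = 117.95 + (+97) = 214.95 mireds.
T_out = 10⁶/214.95 = 4652.2 K → 4650 K.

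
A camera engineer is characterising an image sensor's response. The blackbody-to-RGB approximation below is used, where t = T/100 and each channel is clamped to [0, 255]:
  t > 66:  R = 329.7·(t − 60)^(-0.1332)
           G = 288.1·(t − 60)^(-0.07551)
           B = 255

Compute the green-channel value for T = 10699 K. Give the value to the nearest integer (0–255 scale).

215

t = 10699/100 = 106.99; the t > 66 branch applies.
G = 288.1·(106.99 − 60)^(-0.07551) = 288.1·46.99^(-0.07551) = 288.1·0.74773 = 215.422.
Rounded: 215.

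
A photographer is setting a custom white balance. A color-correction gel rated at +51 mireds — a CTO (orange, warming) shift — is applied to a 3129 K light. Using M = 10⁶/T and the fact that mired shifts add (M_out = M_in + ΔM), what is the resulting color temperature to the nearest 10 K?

M_in = 10⁶/3129 = 319.59 mireds.
M_out = 319.59 + (+51) = 370.59 mireds.
T_out = 10⁶/370.59 = 2698.4 K → 2700 K.

2700 K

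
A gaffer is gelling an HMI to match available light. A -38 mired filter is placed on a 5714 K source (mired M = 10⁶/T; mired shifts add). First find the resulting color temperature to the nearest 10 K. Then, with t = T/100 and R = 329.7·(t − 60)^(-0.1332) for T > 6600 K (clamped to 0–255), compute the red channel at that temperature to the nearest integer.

M_in = 10⁶/5714 = 175.01; M_out = 175.01 + (-38) = 137.01.
T_out = 10⁶/137.01 = 7298.8 K → 7300 K; t = 73.
R = 329.7·(73 − 60)^(-0.1332) = 329.7·13^(-0.1332) = 329.7·0.71060 = 234.283.
Rounded: 234.

234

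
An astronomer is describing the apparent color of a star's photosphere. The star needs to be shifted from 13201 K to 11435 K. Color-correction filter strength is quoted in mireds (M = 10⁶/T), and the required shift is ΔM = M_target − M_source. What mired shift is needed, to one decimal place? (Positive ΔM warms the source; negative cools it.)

M_source = 10⁶/13201 = 75.752; M_target = 10⁶/11435 = 87.451.
ΔM = 87.451 − 75.752 = 11.699 → +11.7 mireds, a warming shift.

+11.7 mireds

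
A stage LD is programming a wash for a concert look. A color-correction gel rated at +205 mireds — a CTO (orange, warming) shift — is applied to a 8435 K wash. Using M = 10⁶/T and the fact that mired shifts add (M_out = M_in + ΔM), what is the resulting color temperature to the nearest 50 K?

3100 K

M_in = 10⁶/8435 = 118.55 mireds.
M_out = 118.55 + (+205) = 323.55 mireds.
T_out = 10⁶/323.55 = 3090.7 K → 3100 K.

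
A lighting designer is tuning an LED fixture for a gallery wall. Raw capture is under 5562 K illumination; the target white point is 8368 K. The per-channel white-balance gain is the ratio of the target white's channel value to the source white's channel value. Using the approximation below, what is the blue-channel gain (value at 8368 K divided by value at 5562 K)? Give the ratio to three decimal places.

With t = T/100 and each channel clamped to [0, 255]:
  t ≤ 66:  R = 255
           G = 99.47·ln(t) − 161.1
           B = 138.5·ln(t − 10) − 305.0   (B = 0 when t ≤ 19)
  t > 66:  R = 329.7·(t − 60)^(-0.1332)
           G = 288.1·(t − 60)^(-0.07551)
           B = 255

1.138

At 5562 K (t = 55.62):
  B = 138.5·ln(55.62 − 10) − 305.0 = 138.5·ln 45.62 − 305.0 = 138.5·3.8203 − 305.0 = 224.118.
At 8368 K (t = 83.68):
  B = 255 by definition for t > 66.
Gain = 255.000 / 224.118 = 1.1378 → 1.138.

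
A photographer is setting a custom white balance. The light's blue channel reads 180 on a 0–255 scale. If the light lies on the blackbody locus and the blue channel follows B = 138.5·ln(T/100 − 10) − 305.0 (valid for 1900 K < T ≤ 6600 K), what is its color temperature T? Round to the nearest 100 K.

4300 K

ln(t − 10) = (180 + 305.0) / 138.5 = 3.5018.
t − 10 = e^3.5018 = 33.175, so t = 43.175.
T = 100·t = 4318 K → 4300 K to the nearest 100 K.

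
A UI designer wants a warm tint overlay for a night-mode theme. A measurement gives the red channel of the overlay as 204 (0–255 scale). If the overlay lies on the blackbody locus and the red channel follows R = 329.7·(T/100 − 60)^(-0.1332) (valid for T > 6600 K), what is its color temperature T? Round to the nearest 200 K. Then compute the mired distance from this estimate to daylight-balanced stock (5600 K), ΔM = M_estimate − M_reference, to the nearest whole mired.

-74 mireds

(t − 60)^(-0.1332) = 204/329.7 = 0.61874.
t − 60 = 0.61874^(1/-0.1332) = 0.61874^(-7.508) = 36.748, so t = 96.748.
T = 100·t = 9675 K → 9600 K to the nearest 200 K.
M_estimate = 10⁶/9600 = 104.17; M_reference = 10⁶/5600 = 178.57.
ΔM = 104.17 − 178.57 = -74.40 → -74 mireds.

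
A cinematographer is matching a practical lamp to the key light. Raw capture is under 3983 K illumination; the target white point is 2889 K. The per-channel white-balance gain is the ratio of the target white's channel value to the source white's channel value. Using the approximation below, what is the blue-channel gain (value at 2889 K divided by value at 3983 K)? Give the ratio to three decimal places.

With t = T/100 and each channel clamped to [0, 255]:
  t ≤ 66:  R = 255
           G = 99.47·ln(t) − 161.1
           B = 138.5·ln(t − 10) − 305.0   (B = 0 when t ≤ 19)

0.617

At 3983 K (t = 39.83):
  B = 138.5·ln(39.83 − 10) − 305.0 = 138.5·ln 29.83 − 305.0 = 138.5·3.3955 − 305.0 = 165.279.
At 2889 K (t = 28.89):
  B = 138.5·ln(28.89 − 10) − 305.0 = 138.5·ln 18.89 − 305.0 = 138.5·2.9386 − 305.0 = 102.001.
Gain = 102.001 / 165.279 = 0.6171 → 0.617.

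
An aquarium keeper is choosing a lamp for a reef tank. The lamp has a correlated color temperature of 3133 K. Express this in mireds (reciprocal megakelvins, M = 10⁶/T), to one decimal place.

M = 10⁶ / 3133 = 319.183 → 319.2 mireds.

319.2 mireds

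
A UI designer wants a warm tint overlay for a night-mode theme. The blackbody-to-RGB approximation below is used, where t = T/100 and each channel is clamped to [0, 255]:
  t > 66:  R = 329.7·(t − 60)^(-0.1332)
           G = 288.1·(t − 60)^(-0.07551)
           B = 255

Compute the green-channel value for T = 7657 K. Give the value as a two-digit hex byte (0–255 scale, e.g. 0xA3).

t = 7657/100 = 76.57; the t > 66 branch applies.
G = 288.1·(76.57 − 60)^(-0.07551) = 288.1·16.57^(-0.07551) = 288.1·0.80896 = 233.062.
Rounded: 233; in hex, 0xE9.

0xE9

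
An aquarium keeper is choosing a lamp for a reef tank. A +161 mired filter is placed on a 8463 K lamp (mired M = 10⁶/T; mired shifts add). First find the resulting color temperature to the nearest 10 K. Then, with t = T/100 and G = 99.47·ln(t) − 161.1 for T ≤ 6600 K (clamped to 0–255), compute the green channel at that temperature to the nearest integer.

M_in = 10⁶/8463 = 118.16; M_out = 118.16 + (+161) = 279.16.
T_out = 10⁶/279.16 = 3582.2 K → 3580 K; t = 35.8.
G = 99.47·ln 35.8 − 161.1 = 99.47·3.5779 − 161.1 = 194.798.
Rounded: 195.

195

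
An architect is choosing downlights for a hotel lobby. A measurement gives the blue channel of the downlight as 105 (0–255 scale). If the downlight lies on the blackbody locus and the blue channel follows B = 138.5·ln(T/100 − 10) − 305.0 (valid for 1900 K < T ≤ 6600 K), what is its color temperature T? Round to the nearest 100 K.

2900 K

ln(t − 10) = (105 + 305.0) / 138.5 = 2.9603.
t − 10 = e^2.9603 = 19.304, so t = 29.304.
T = 100·t = 2930 K → 2900 K to the nearest 100 K.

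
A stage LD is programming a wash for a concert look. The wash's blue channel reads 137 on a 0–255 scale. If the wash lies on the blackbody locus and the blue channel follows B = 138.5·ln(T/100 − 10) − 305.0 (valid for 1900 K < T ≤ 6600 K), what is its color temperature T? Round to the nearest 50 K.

3450 K

ln(t − 10) = (137 + 305.0) / 138.5 = 3.1913.
t − 10 = e^3.1913 = 24.321, so t = 34.321.
T = 100·t = 3432 K → 3450 K to the nearest 50 K.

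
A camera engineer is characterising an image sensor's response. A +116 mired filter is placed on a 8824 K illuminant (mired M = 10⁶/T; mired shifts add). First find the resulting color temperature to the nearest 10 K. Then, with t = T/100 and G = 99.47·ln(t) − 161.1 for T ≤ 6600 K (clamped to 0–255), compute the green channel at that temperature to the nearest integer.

M_in = 10⁶/8824 = 113.33; M_out = 113.33 + (+116) = 229.33.
T_out = 10⁶/229.33 = 4360.6 K → 4360 K; t = 43.6.
G = 99.47·ln 43.6 − 161.1 = 99.47·3.7751 − 161.1 = 214.405.
Rounded: 214.

214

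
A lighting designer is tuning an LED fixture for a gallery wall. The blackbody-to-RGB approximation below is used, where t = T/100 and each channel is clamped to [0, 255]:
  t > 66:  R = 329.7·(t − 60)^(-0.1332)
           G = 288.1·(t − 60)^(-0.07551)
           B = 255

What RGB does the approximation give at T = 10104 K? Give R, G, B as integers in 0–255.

t = 10104/100 = 101.04; the t > 66 branch applies.
R = 329.7·(101.04 − 60)^(-0.1332) = 329.7·41.04^(-0.1332) = 329.7·0.60971 = 201.020.
G = 288.1·(101.04 − 60)^(-0.07551) = 288.1·41.04^(-0.07551) = 288.1·0.75542 = 217.636.
B = 255 by definition for t > 66.
Rounded: (201, 218, 255).

R=201, G=218, B=255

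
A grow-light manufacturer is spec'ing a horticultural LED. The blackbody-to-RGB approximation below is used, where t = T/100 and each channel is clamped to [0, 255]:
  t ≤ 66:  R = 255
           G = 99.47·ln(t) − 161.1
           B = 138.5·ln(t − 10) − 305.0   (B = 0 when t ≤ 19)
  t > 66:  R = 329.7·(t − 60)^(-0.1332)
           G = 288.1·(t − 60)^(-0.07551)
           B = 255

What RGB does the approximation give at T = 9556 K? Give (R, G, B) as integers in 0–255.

t = 9556/100 = 95.56; the t > 66 branch applies.
R = 329.7·(95.56 − 60)^(-0.1332) = 329.7·35.56^(-0.1332) = 329.7·0.62146 = 204.895.
G = 288.1·(95.56 − 60)^(-0.07551) = 288.1·35.56^(-0.07551) = 288.1·0.76364 = 220.004.
B = 255 by definition for t > 66.
Rounded: (205, 220, 255).

(205, 220, 255)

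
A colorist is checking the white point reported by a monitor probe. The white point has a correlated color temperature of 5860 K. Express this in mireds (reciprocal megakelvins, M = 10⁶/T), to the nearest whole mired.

M = 10⁶ / 5860 = 170.648 → 171 mireds.

171 mireds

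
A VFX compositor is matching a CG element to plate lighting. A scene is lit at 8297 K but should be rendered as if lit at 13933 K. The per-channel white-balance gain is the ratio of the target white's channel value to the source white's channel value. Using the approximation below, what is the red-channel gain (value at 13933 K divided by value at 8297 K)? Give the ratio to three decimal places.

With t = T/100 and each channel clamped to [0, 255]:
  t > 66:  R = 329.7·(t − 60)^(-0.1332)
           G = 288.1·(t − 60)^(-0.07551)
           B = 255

0.848

At 8297 K (t = 82.97):
  R = 329.7·(82.97 − 60)^(-0.1332) = 329.7·22.97^(-0.1332) = 329.7·0.65871 = 217.176.
At 13933 K (t = 139.33):
  R = 329.7·(139.33 − 60)^(-0.1332) = 329.7·79.33^(-0.1332) = 329.7·0.55846 = 184.125.
Gain = 184.125 / 217.176 = 0.8478 → 0.848.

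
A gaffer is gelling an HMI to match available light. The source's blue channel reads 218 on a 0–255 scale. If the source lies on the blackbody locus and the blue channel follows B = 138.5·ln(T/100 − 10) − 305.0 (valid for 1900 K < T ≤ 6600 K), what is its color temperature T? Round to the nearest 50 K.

5350 K

ln(t − 10) = (218 + 305.0) / 138.5 = 3.7762.
t − 10 = e^3.7762 = 43.649, so t = 53.649.
T = 100·t = 5365 K → 5350 K to the nearest 50 K.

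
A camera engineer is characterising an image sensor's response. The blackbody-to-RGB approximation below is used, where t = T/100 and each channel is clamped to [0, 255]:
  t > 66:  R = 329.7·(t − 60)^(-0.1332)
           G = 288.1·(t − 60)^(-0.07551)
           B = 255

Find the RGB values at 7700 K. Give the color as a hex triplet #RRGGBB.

#E2E9FF

t = 7700/100 = 77; the t > 66 branch applies.
R = 329.7·(77 − 60)^(-0.1332) = 329.7·17^(-0.1332) = 329.7·0.68565 = 226.060.
G = 288.1·(77 − 60)^(-0.07551) = 288.1·17^(-0.07551) = 288.1·0.80740 = 232.612.
B = 255 by definition for t > 66.
Rounded: (226, 233, 255).
In hex: #E2E9FF.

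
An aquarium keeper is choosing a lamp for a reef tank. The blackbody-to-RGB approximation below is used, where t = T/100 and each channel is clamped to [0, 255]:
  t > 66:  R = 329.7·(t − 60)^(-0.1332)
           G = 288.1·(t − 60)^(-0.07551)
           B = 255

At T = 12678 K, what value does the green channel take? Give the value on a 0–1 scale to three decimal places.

t = 12678/100 = 126.78; the t > 66 branch applies.
G = 288.1·(126.78 − 60)^(-0.07551) = 288.1·66.78^(-0.07551) = 288.1·0.72815 = 209.780.
On a 0–1 scale: 209.780/255 = 0.8227 → 0.823.

0.823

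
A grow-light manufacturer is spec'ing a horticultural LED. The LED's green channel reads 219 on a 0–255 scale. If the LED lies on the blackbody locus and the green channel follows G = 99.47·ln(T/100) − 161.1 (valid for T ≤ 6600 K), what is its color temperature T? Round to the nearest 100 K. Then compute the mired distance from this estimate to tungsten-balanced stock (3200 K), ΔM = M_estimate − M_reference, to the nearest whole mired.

ln t = (219 + 161.1) / 99.47 = 3.8213.
t = e^3.8213 = 45.661.
T = 100·t = 4566 K → 4600 K to the nearest 100 K.
M_estimate = 10⁶/4600 = 217.39; M_reference = 10⁶/3200 = 312.50.
ΔM = 217.39 − 312.50 = -95.11 → -95 mireds.

-95 mireds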